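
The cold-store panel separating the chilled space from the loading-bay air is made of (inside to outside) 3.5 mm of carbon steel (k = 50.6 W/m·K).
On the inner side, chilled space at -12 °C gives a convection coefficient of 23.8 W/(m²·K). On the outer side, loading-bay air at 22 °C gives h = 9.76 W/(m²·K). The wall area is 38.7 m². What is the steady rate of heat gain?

Treating each layer as a thermal resistance in series:
R_inner film = 1/(h_i·A) = 1/(23.8×38.7) = 0.001086 K/W
R_carbon steel = L/(kA) = 0.0035/(50.6×38.7) = 1.787×10^-6 K/W
R_outer film = 1/(h_o·A) = 1/(9.76×38.7) = 0.002648 K/W
R_total = 0.003735 K/W
Q = ΔT / R_total = 34 / 0.003735

Q ≈ 9100 W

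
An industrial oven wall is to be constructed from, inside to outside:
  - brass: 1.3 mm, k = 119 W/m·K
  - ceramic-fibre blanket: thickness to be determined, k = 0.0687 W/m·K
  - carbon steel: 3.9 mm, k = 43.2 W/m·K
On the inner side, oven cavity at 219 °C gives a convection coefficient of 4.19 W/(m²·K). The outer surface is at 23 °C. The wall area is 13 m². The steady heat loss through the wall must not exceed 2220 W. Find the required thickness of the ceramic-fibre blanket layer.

Thermal resistances in series:
R_inner film = 1/(h_i·A) = 1/(4.19×13) = 0.01836 K/W
R_brass = L/(kA) = 0.0013/(119×13) = 8.403×10^-7 K/W
R_carbon steel = L/(kA) = 0.0039/(43.2×13) = 6.944×10^-6 K/W
Sum of the known resistances R_other = 0.01837 K/W
Required total resistance R_tot = ΔT/Q_allow = 196/2220 = 0.08829 K/W
R_ceramic-fibre blanket = R_tot − R_other = 0.06992 K/W
L = R·k·A = 0.06992×0.0687×13

L ≈ 62.4 mm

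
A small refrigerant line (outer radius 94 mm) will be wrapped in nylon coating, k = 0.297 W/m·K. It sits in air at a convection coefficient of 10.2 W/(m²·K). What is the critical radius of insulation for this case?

For a cylinder r_cr = k/h = 0.297/10.2
r_cr = 29.1 mm; since the bare radius (94 mm) is above r_cr, any added insulation will reduce heat loss.

r_cr ≈ 29.1 mm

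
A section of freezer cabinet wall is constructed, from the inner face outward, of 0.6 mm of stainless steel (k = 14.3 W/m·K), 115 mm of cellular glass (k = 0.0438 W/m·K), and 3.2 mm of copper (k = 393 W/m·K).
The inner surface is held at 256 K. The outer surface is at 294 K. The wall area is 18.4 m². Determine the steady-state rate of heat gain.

Q ≈ 266 W

Thermal resistances in series:
R_stainless steel = L/(kA) = 0.0006/(14.3×18.4) = 2.28×10^-6 K/W
R_cellular glass = L/(kA) = 0.115/(0.0438×18.4) = 0.1427 K/W
R_copper = L/(kA) = 0.0032/(393×18.4) = 4.425×10^-7 K/W
R_total = 0.1427 K/W
Q = ΔT / R_total = 38 / 0.1427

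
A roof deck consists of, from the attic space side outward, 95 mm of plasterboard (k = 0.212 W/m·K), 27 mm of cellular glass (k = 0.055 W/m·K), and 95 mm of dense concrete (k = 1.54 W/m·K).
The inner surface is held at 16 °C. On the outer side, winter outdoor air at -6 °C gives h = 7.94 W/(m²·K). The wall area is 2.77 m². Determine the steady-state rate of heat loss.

Model the wall as resistances in series:
R_plasterboard = L/(kA) = 0.095/(0.212×2.77) = 0.1618 K/W
R_cellular glass = L/(kA) = 0.027/(0.055×2.77) = 0.1772 K/W
R_dense concrete = L/(kA) = 0.095/(1.54×2.77) = 0.02227 K/W
R_outer film = 1/(h_o·A) = 1/(7.94×2.77) = 0.04547 K/W
R_total = 0.4067 K/W
Q = ΔT / R_total = 22 / 0.4067

Q ≈ 54.1 W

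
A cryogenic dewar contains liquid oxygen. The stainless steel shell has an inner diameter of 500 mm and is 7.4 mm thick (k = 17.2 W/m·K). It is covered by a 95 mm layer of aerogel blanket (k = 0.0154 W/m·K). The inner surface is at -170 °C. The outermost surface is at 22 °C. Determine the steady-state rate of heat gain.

Q ≈ 35.5 W

Radial (spherical) resistances in series:
R_stainless steel shell = (1/0.25 − 1/0.2574)/(4π×17.2) = 5.32×10^-4 K/W
R_aerogel blanket = (1/0.2574 − 1/0.3524)/(4π×0.0154) = 5.412 K/W
R_total = 5.412 K/W
Q = ΔT/R_total = 192/5.412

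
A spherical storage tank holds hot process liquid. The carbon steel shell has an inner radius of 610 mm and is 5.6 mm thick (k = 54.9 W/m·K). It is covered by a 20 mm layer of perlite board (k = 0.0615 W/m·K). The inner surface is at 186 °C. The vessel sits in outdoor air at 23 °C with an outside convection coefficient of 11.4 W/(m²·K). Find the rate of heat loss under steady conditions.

Q ≈ 1950 W

Radial (spherical) resistances in series:
R_carbon steel shell = (1/0.61 − 1/0.6156)/(4π×54.9) = 2.162×10^-5 K/W
R_perlite board = (1/0.6156 − 1/0.6356)/(4π×0.0615) = 0.06614 K/W
R_outer film = 1/(h·4πr_o²) = 1/(11.4×4π×0.6356²) = 0.01728 K/W
R_total = 0.08344 K/W
Q = ΔT/R_total = 163/0.08344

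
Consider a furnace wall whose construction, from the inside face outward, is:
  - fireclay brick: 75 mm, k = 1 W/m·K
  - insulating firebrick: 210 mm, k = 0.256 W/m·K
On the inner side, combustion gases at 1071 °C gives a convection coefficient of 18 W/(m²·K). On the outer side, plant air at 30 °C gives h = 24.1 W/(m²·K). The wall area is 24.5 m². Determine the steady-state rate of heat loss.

Q ≈ 25700 W

Using the resistance-network approach (series):
R_inner film = 1/(h_i·A) = 1/(18×24.5) = 0.002268 K/W
R_fireclay brick = L/(kA) = 0.075/(1×24.5) = 0.003061 K/W
R_insulating firebrick = L/(kA) = 0.21/(0.256×24.5) = 0.03348 K/W
R_outer film = 1/(h_o·A) = 1/(24.1×24.5) = 0.001694 K/W
R_total = 0.0405 K/W
Q = ΔT / R_total = 1041 / 0.0405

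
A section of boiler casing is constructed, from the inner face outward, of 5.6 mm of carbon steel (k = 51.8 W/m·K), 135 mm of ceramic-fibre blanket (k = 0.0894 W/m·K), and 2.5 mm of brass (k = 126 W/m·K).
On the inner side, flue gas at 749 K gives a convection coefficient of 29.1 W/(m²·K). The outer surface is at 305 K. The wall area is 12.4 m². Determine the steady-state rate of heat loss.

Q ≈ 3560 W

Model the wall as resistances in series:
R_inner film = 1/(h_i·A) = 1/(29.1×12.4) = 0.002771 K/W
R_carbon steel = L/(kA) = 0.0056/(51.8×12.4) = 8.718×10^-6 K/W
R_ceramic-fibre blanket = L/(kA) = 0.135/(0.0894×12.4) = 0.1218 K/W
R_brass = L/(kA) = 0.0025/(126×12.4) = 1.6×10^-6 K/W
R_total = 0.1246 K/W
Q = ΔT / R_total = 444 / 0.1246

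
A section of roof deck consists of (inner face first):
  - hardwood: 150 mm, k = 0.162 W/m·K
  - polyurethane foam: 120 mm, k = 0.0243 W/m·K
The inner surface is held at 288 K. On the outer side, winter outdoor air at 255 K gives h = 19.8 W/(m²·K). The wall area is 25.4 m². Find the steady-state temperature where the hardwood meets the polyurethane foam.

T ≈ 283 K

Using the resistance-network approach (series):
R_hardwood = L/(kA) = 0.15/(0.162×25.4) = 0.03645 K/W
R_polyurethane foam = L/(kA) = 0.12/(0.0243×25.4) = 0.1944 K/W
R_outer film = 1/(h_o·A) = 1/(19.8×25.4) = 0.001988 K/W
R_total = 0.2329 K/W;  Q = ΔT/R_total = 33/0.2329 = 141.7 W
T_interface = T_inner − Q·ΣR(inner→interface) = 288 − 142×0.03645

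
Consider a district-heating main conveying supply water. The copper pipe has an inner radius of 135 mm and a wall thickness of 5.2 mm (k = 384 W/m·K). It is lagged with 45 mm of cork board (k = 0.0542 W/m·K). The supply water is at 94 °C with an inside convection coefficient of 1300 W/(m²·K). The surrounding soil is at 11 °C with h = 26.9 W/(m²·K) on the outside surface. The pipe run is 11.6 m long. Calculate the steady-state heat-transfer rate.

For a radial system each layer contributes R = ln(r_out/r_in)/(2πkL); films add R = 1/(hA).
R_inner film = 1/(h_i·2πr₁L) = 1/(1300×2π×0.135×11.6) = 7.818×10^-5 K/W
R_copper pipe wall = ln(140.2/135)/(2π×384×11.6) = 1.35×10^-6 K/W
R_cork board = ln(185.2/140.2)/(2π×0.0542×11.6) = 0.07047 K/W
R_outer film = 1/(h_o·2πr_oL) = 1/(26.9×2π×0.1852×11.6) = 0.002754 K/W
R_total = 0.0733 K/W
Q = ΔT/R_total = 83/0.0733

Q ≈ 1130 W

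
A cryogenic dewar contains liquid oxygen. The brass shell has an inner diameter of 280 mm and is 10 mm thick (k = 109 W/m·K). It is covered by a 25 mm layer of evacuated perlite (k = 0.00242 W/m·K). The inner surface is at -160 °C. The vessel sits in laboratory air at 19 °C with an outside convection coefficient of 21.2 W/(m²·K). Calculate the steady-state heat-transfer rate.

Radial (spherical) resistances in series:
R_brass shell = (1/0.14 − 1/0.15)/(4π×109) = 3.477×10^-4 K/W
R_evacuated perlite = (1/0.15 − 1/0.175)/(4π×0.00242) = 31.32 K/W
R_outer film = 1/(h·4πr_o²) = 1/(21.2×4π×0.175²) = 0.1226 K/W
R_total = 31.44 K/W
Q = ΔT/R_total = 179/31.44

Q ≈ 5.69 W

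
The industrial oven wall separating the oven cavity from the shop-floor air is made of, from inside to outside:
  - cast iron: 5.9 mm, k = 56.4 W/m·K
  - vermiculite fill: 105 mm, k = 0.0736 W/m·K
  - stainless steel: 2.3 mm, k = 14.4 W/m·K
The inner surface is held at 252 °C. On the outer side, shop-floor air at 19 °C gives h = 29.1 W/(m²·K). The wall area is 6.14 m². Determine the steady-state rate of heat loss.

Q ≈ 979 W

Using the resistance-network approach (series):
R_cast iron = L/(kA) = 0.0059/(56.4×6.14) = 1.704×10^-5 K/W
R_vermiculite fill = L/(kA) = 0.105/(0.0736×6.14) = 0.2324 K/W
R_stainless steel = L/(kA) = 0.0023/(14.4×6.14) = 2.601×10^-5 K/W
R_outer film = 1/(h_o·A) = 1/(29.1×6.14) = 0.005597 K/W
R_total = 0.238 K/W
Q = ΔT / R_total = 233 / 0.238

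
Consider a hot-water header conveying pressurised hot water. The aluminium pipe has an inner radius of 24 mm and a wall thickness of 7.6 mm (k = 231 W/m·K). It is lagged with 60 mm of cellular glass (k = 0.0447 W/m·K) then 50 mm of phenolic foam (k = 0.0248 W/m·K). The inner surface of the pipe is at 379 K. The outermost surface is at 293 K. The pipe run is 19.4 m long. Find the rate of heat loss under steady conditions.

Treating each annulus and film as a series resistance:
R_aluminium pipe wall = ln(31.6/24)/(2π×231×19.4) = 9.77×10^-6 K/W
R_cellular glass = ln(91.6/31.6)/(2π×0.0447×19.4) = 0.1953 K/W
R_phenolic foam = ln(141.6/91.6)/(2π×0.0248×19.4) = 0.1441 K/W
R_total = 0.3394 K/W
Q = ΔT/R_total = 86/0.3394

Q ≈ 253 W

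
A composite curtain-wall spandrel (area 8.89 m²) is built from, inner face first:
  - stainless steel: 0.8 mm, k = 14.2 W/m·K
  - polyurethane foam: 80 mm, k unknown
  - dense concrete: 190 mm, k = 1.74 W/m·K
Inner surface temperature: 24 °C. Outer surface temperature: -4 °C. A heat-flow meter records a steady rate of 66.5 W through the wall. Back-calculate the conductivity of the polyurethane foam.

k ≈ 0.022 W/(m·K)

Thermal resistances in series:
R_stainless steel = L/(kA) = 0.0008/(14.2×8.89) = 6.337×10^-6 K/W
R_dense concrete = L/(kA) = 0.19/(1.74×8.89) = 0.01228 K/W
Sum of known resistances R_other = 0.01229 K/W
Total R = ΔT/Q = 28/66.5 = 0.4211 K/W
R_polyurethane foam = R_total − R_other = 0.4088 K/W
k = L/(R·A) = 0.08/(0.4088×8.89)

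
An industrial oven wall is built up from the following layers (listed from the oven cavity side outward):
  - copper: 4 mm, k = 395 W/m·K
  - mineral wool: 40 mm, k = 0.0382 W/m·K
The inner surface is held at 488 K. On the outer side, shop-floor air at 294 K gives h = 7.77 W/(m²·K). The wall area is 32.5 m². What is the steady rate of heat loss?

Q ≈ 5360 W

Treating each layer as a thermal resistance in series:
R_copper = L/(kA) = 0.004/(395×32.5) = 3.116×10^-7 K/W
R_mineral wool = L/(kA) = 0.04/(0.0382×32.5) = 0.03222 K/W
R_outer film = 1/(h_o·A) = 1/(7.77×32.5) = 0.00396 K/W
R_total = 0.03618 K/W
Q = ΔT / R_total = 194 / 0.03618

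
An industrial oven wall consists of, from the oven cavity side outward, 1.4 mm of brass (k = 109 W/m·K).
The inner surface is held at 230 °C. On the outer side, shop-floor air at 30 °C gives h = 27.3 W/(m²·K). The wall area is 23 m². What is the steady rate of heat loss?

Q ≈ 126000 W

Thermal resistances in series:
R_brass = L/(kA) = 0.0014/(109×23) = 5.584×10^-7 K/W
R_outer film = 1/(h_o·A) = 1/(27.3×23) = 0.001593 K/W
R_total = 0.001593 K/W
Q = ΔT / R_total = 200 / 0.001593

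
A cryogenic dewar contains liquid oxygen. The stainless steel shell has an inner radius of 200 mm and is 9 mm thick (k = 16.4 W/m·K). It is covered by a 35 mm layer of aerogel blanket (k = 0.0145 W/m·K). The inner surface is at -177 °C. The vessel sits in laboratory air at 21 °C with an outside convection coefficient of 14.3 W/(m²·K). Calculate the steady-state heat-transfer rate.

Q ≈ 51.3 W

For a spherical shell R = (1/r₁ − 1/r₂)/(4πk); film R = 1/(h·4πr²). In series:
R_stainless steel shell = (1/0.2 − 1/0.209)/(4π×16.4) = 0.001045 K/W
R_aerogel blanket = (1/0.209 − 1/0.244)/(4π×0.0145) = 3.767 K/W
R_outer film = 1/(h·4πr_o²) = 1/(14.3×4π×0.244²) = 0.09347 K/W
R_total = 3.861 K/W
Q = ΔT/R_total = 198/3.861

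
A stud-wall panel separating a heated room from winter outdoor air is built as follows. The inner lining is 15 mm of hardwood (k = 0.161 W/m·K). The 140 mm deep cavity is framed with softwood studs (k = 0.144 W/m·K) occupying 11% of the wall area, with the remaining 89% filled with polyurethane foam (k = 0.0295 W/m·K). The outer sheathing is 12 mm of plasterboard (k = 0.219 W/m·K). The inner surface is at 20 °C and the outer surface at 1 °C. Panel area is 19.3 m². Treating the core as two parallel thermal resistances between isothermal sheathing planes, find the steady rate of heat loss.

Q ≈ 106 W

Sheathing layers in series; stud and cavity paths in parallel between them.
R_inner = 0.015/(0.161×19.3) = 0.004827 K/W
R_stud  = 0.14/(0.144×0.11×19.3) = 0.4579 K/W
R_cav   = 0.14/(0.0295×0.89×19.3) = 0.2763 K/W
1/R_core = 1/R_stud + 1/R_cav → R_core = 0.1723 K/W
R_outer = 0.012/(0.219×19.3) = 0.002839 K/W
R_total = 0.18 K/W
Q = ΔT/R_total = 19/0.18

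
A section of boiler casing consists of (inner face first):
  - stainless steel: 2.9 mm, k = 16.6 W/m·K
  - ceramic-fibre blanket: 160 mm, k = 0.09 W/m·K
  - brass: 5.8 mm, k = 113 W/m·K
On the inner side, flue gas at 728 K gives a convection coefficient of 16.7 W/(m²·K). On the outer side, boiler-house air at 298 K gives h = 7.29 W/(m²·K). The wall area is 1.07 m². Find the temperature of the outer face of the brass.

T ≈ 328 K

Thermal resistances in series:
R_inner film = 1/(h_i·A) = 1/(16.7×1.07) = 0.05596 K/W
R_stainless steel = L/(kA) = 0.0029/(16.6×1.07) = 1.633×10^-4 K/W
R_ceramic-fibre blanket = L/(kA) = 0.16/(0.09×1.07) = 1.661 K/W
R_brass = L/(kA) = 0.0058/(113×1.07) = 4.797×10^-5 K/W
R_outer film = 1/(h_o·A) = 1/(7.29×1.07) = 0.1282 K/W
R_total = 1.846 K/W;  Q = ΔT/R_total = 430/1.846 = 233 W
T_interface = T_inner − Q·ΣR(inner→interface) = 728 − 233×1.718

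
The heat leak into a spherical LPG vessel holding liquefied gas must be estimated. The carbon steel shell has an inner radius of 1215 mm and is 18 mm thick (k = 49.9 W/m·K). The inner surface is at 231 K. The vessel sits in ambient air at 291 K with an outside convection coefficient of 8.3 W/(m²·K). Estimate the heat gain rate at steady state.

Q ≈ 9490 W

Radial (spherical) resistances in series:
R_carbon steel shell = (1/1.215 − 1/1.233)/(4π×49.9) = 1.916×10^-5 K/W
R_outer film = 1/(h·4πr_o²) = 1/(8.3×4π×1.233²) = 0.006306 K/W
R_total = 0.006326 K/W
Q = ΔT/R_total = 60/0.006326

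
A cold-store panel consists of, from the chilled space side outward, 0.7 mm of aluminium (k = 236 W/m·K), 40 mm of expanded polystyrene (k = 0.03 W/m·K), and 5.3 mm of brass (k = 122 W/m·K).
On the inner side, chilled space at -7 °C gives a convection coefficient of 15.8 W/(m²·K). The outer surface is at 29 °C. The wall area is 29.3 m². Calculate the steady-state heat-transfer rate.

Q ≈ 755 W

Thermal resistances in series:
R_inner film = 1/(h_i·A) = 1/(15.8×29.3) = 0.00216 K/W
R_aluminium = L/(kA) = 0.0007/(236×29.3) = 1.012×10^-7 K/W
R_expanded polystyrene = L/(kA) = 0.04/(0.03×29.3) = 0.04551 K/W
R_brass = L/(kA) = 0.0053/(122×29.3) = 1.483×10^-6 K/W
R_total = 0.04767 K/W
Q = ΔT / R_total = 36 / 0.04767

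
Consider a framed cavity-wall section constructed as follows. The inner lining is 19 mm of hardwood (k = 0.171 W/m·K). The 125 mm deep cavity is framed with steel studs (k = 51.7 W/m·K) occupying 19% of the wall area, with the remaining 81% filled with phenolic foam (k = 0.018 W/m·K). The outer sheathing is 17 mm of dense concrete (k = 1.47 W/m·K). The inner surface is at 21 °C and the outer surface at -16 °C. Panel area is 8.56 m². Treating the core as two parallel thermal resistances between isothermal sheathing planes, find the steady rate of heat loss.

Sheathing layers in series; stud and cavity paths in parallel between them.
R_inner = 0.019/(0.171×8.56) = 0.01298 K/W
R_stud  = 0.125/(51.7×0.19×8.56) = 0.001487 K/W
R_cav   = 0.125/(0.018×0.81×8.56) = 1.002 K/W
1/R_core = 1/R_stud + 1/R_cav → R_core = 0.001484 K/W
R_outer = 0.017/(1.47×8.56) = 0.001351 K/W
R_total = 0.01582 K/W
Q = ΔT/R_total = 37/0.01582

Q ≈ 2340 W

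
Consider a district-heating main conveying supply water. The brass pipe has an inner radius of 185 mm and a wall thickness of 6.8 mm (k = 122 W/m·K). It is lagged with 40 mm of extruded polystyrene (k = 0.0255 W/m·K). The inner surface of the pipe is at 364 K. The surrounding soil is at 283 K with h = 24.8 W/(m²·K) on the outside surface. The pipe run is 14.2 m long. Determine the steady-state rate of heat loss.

Radial resistances (cylindrical: R_cond = ln(r_o/r_i)/(2πkL), R_conv = 1/(h·2πrL)):
R_brass pipe wall = ln(191.8/185)/(2π×122×14.2) = 3.316×10^-6 K/W
R_extruded polystyrene = ln(231.8/191.8)/(2π×0.0255×14.2) = 0.08326 K/W
R_outer film = 1/(h_o·2πr_oL) = 1/(24.8×2π×0.2318×14.2) = 0.00195 K/W
R_total = 0.08521 K/W
Q = ΔT/R_total = 81/0.08521

Q ≈ 951 W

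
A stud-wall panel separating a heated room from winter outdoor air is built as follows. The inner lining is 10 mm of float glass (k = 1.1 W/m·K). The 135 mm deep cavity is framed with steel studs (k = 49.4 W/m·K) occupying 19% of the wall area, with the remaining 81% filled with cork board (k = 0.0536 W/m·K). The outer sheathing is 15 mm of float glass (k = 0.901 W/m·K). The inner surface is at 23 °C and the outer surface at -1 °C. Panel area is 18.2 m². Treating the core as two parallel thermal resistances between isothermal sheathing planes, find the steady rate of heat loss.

Q ≈ 10900 W

Sheathing layers in series; stud and cavity paths in parallel between them.
R_inner = 0.01/(1.1×18.2) = 4.995×10^-4 K/W
R_stud  = 0.135/(49.4×0.19×18.2) = 7.903×10^-4 K/W
R_cav   = 0.135/(0.0536×0.81×18.2) = 0.1708 K/W
1/R_core = 1/R_stud + 1/R_cav → R_core = 7.866×10^-4 K/W
R_outer = 0.015/(0.901×18.2) = 9.147×10^-4 K/W
R_total = 0.002201 K/W
Q = ΔT/R_total = 24/0.002201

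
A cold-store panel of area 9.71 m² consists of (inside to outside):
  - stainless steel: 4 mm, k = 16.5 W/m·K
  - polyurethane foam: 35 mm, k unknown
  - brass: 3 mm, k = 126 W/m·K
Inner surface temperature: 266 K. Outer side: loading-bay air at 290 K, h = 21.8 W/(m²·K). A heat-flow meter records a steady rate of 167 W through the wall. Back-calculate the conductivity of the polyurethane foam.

Model the wall as resistances in series:
R_stainless steel = L/(kA) = 0.004/(16.5×9.71) = 2.497×10^-5 K/W
R_brass = L/(kA) = 0.003/(126×9.71) = 2.452×10^-6 K/W
R_outer film = 1/(h_o·A) = 1/(21.8×9.71) = 0.004724 K/W
Sum of known resistances R_other = 0.004752 K/W
Total R = ΔT/Q = 24/167 = 0.1437 K/W
R_polyurethane foam = R_total − R_other = 0.139 K/W
k = L/(R·A) = 0.035/(0.139×9.71)

k ≈ 0.0259 W/(m·K)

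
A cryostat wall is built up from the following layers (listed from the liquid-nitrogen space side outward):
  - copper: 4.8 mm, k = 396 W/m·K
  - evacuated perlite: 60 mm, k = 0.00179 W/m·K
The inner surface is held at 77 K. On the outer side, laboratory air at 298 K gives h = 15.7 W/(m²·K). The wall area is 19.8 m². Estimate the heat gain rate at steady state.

Treating each layer as a thermal resistance in series:
R_copper = L/(kA) = 0.0048/(396×19.8) = 6.122×10^-7 K/W
R_evacuated perlite = L/(kA) = 0.06/(0.00179×19.8) = 1.693 K/W
R_outer film = 1/(h_o·A) = 1/(15.7×19.8) = 0.003217 K/W
R_total = 1.696 K/W
Q = ΔT / R_total = 221 / 1.696

Q ≈ 130 W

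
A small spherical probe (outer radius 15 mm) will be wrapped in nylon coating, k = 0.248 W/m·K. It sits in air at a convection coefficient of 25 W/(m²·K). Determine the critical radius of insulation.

For a sphere r_cr = 2k/h = 2×0.248/25
r_cr = 19.8 mm; since the bare radius (15 mm) is below r_cr, adding a thin layer of insulation will *increase* heat loss.

r_cr ≈ 19.8 mm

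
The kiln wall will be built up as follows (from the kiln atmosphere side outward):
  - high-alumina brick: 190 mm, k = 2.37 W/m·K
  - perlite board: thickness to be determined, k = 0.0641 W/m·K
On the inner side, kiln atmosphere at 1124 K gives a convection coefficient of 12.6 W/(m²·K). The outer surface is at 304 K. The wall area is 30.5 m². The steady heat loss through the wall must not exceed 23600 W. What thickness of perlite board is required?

L ≈ 57.7 mm

Treating each layer as a thermal resistance in series:
R_inner film = 1/(h_i·A) = 1/(12.6×30.5) = 0.002602 K/W
R_high-alumina brick = L/(kA) = 0.19/(2.37×30.5) = 0.002628 K/W
Sum of the known resistances R_other = 0.005231 K/W
Required total resistance R_tot = ΔT/Q_allow = 820/23600 = 0.03475 K/W
R_perlite board = R_tot − R_other = 0.02952 K/W
L = R·k·A = 0.02952×0.0641×30.5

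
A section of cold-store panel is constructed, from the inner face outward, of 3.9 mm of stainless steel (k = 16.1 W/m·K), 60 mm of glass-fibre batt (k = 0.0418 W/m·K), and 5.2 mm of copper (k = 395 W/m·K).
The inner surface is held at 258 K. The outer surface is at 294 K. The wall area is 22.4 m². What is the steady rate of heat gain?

Series thermal resistances:
R_stainless steel = L/(kA) = 0.0039/(16.1×22.4) = 1.081×10^-5 K/W
R_glass-fibre batt = L/(kA) = 0.06/(0.0418×22.4) = 0.06408 K/W
R_copper = L/(kA) = 0.0052/(395×22.4) = 5.877×10^-7 K/W
R_total = 0.06409 K/W
Q = ΔT / R_total = 36 / 0.06409

Q ≈ 562 W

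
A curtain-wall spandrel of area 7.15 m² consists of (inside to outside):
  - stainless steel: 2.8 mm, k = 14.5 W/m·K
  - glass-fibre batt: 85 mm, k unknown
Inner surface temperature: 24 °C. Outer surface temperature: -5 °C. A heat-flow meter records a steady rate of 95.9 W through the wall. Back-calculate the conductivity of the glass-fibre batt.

Using the resistance-network approach (series):
R_stainless steel = L/(kA) = 0.0028/(14.5×7.15) = 2.701×10^-5 K/W
Sum of known resistances R_other = 2.701×10^-5 K/W
Total R = ΔT/Q = 29/95.9 = 0.3024 K/W
R_glass-fibre batt = R_total − R_other = 0.3024 K/W
k = L/(R·A) = 0.085/(0.3024×7.15)

k ≈ 0.0393 W/(m·K)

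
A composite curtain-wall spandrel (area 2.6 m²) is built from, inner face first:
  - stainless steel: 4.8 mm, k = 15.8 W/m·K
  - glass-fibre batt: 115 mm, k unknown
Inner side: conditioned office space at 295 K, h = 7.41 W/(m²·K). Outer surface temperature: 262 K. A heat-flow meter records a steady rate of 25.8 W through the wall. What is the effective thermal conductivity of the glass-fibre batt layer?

Series thermal resistances:
R_inner film = 1/(h_i·A) = 1/(7.41×2.6) = 0.0519 K/W
R_stainless steel = L/(kA) = 0.0048/(15.8×2.6) = 1.168×10^-4 K/W
Sum of known resistances R_other = 0.05202 K/W
Total R = ΔT/Q = 33/25.8 = 1.279 K/W
R_glass-fibre batt = R_total − R_other = 1.227 K/W
k = L/(R·A) = 0.115/(1.227×2.6)

k ≈ 0.036 W/(m·K)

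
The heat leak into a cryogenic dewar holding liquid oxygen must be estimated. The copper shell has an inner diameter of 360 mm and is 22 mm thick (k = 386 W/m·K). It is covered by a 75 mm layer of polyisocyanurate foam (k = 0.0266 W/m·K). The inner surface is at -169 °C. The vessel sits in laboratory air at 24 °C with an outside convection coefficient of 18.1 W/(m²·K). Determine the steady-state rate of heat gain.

Q ≈ 47.5 W

Radial (spherical) resistances in series:
R_copper shell = (1/0.18 − 1/0.202)/(4π×386) = 1.247×10^-4 K/W
R_polyisocyanurate foam = (1/0.202 − 1/0.277)/(4π×0.0266) = 4.01 K/W
R_outer film = 1/(h·4πr_o²) = 1/(18.1×4π×0.277²) = 0.0573 K/W
R_total = 4.067 K/W
Q = ΔT/R_total = 193/4.067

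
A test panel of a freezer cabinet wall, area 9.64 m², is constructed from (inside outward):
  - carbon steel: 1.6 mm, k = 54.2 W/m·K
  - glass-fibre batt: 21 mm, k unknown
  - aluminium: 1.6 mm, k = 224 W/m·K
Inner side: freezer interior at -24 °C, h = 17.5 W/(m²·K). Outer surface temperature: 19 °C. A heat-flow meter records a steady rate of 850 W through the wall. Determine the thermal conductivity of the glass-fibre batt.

k ≈ 0.0488 W/(m·K)

Model the wall as resistances in series:
R_inner film = 1/(h_i·A) = 1/(17.5×9.64) = 0.005928 K/W
R_carbon steel = L/(kA) = 0.0016/(54.2×9.64) = 3.062×10^-6 K/W
R_aluminium = L/(kA) = 0.0016/(224×9.64) = 7.41×10^-7 K/W
Sum of known resistances R_other = 0.005931 K/W
Total R = ΔT/Q = 43/850 = 0.05059 K/W
R_glass-fibre batt = R_total − R_other = 0.04466 K/W
k = L/(R·A) = 0.021/(0.04466×9.64)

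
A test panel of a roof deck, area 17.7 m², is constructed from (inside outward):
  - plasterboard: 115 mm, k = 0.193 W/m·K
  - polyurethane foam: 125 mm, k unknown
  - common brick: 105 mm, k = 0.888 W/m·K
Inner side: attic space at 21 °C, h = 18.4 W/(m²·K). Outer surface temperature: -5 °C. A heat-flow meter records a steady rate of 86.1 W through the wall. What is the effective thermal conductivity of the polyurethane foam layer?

k ≈ 0.0273 W/(m·K)

Treating each layer as a thermal resistance in series:
R_inner film = 1/(h_i·A) = 1/(18.4×17.7) = 0.00307 K/W
R_plasterboard = L/(kA) = 0.115/(0.193×17.7) = 0.03366 K/W
R_common brick = L/(kA) = 0.105/(0.888×17.7) = 0.00668 K/W
Sum of known resistances R_other = 0.04342 K/W
Total R = ΔT/Q = 26/86.1 = 0.302 K/W
R_polyurethane foam = R_total − R_other = 0.2586 K/W
k = L/(R·A) = 0.125/(0.2586×17.7)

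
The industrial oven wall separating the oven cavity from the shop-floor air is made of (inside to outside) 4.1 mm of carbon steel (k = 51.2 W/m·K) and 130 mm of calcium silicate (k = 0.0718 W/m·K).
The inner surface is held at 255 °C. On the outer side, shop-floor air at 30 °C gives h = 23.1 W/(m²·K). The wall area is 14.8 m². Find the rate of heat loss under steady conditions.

Treating each layer as a thermal resistance in series:
R_carbon steel = L/(kA) = 0.0041/(51.2×14.8) = 5.411×10^-6 K/W
R_calcium silicate = L/(kA) = 0.13/(0.0718×14.8) = 0.1223 K/W
R_outer film = 1/(h_o·A) = 1/(23.1×14.8) = 0.002925 K/W
R_total = 0.1253 K/W
Q = ΔT / R_total = 225 / 0.1253

Q ≈ 1800 W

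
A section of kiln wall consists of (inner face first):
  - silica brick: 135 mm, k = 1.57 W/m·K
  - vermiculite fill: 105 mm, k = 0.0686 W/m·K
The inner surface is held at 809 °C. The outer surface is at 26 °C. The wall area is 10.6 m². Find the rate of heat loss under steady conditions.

Q ≈ 5130 W

Model the wall as resistances in series:
R_silica brick = L/(kA) = 0.135/(1.57×10.6) = 0.008112 K/W
R_vermiculite fill = L/(kA) = 0.105/(0.0686×10.6) = 0.1444 K/W
R_total = 0.1525 K/W
Q = ΔT / R_total = 783 / 0.1525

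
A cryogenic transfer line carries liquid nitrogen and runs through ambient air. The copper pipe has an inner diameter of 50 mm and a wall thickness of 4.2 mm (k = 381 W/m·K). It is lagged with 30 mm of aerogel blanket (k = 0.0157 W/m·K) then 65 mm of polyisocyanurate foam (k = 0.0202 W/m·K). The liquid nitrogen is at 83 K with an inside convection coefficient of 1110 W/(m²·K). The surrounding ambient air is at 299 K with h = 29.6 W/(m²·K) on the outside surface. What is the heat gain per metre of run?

q′ ≈ 16.5 W/m

For a radial system each layer contributes R = ln(r_out/r_in)/(2πkL); films add R = 1/(hA).
R_inner film = 1/(h_i·2πr₁L) = 1/(1110×2π×0.025×1) = 0.005735 K/W
R_copper pipe wall = ln(29.2/25)/(2π×381×1) = 6.487×10^-5 K/W
R_aerogel blanket = ln(59.2/29.2)/(2π×0.0157×1) = 7.165 K/W
R_polyisocyanurate foam = ln(124.2/59.2)/(2π×0.0202×1) = 5.838 K/W
R_outer film = 1/(h_o·2πr_oL) = 1/(29.6×2π×0.1242×1) = 0.04329 K/W
R_total = 13.05 K/W
Q = ΔT/R_total = 216/13.05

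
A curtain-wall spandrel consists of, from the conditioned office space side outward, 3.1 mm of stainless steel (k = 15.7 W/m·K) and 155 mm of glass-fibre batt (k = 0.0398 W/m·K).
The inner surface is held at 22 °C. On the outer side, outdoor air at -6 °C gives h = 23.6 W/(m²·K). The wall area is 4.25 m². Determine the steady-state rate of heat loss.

Using the resistance-network approach (series):
R_stainless steel = L/(kA) = 0.0031/(15.7×4.25) = 4.646×10^-5 K/W
R_glass-fibre batt = L/(kA) = 0.155/(0.0398×4.25) = 0.9163 K/W
R_outer film = 1/(h_o·A) = 1/(23.6×4.25) = 0.00997 K/W
R_total = 0.9264 K/W
Q = ΔT / R_total = 28 / 0.9264

Q ≈ 30.2 W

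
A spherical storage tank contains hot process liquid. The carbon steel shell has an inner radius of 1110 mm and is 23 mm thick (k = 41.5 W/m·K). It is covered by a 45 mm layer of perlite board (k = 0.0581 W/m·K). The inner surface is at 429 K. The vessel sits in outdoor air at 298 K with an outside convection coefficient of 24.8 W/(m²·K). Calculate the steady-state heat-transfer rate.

Q ≈ 2700 W

Spherical conduction: R = (1/r_in − 1/r_out)/(4πk) per layer; series-sum.
R_carbon steel shell = (1/1.11 − 1/1.133)/(4π×41.5) = 3.507×10^-5 K/W
R_perlite board = (1/1.133 − 1/1.178)/(4π×0.0581) = 0.04618 K/W
R_outer film = 1/(h·4πr_o²) = 1/(24.8×4π×1.178²) = 0.002312 K/W
R_total = 0.04853 K/W
Q = ΔT/R_total = 131/0.04853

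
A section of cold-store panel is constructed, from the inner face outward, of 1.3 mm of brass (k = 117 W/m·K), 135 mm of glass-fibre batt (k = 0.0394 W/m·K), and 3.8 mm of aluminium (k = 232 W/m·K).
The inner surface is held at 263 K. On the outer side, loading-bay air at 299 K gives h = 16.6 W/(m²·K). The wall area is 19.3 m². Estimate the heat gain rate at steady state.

Q ≈ 199 W

Thermal resistances in series:
R_brass = L/(kA) = 0.0013/(117×19.3) = 5.757×10^-7 K/W
R_glass-fibre batt = L/(kA) = 0.135/(0.0394×19.3) = 0.1775 K/W
R_aluminium = L/(kA) = 0.0038/(232×19.3) = 8.487×10^-7 K/W
R_outer film = 1/(h_o·A) = 1/(16.6×19.3) = 0.003121 K/W
R_total = 0.1807 K/W
Q = ΔT / R_total = 36 / 0.1807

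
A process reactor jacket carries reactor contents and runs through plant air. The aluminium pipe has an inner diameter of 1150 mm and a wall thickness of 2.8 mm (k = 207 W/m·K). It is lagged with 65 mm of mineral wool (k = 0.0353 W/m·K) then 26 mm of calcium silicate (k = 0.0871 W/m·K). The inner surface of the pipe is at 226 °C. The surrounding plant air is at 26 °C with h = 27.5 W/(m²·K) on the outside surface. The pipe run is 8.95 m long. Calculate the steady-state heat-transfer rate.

Radial resistances (cylindrical: R_cond = ln(r_o/r_i)/(2πkL), R_conv = 1/(h·2πrL)):
R_aluminium pipe wall = ln(577.8/575)/(2π×207×8.95) = 4.173×10^-7 K/W
R_mineral wool = ln(642.8/577.8)/(2π×0.0353×8.95) = 0.0537 K/W
R_calcium silicate = ln(668.8/642.8)/(2π×0.0871×8.95) = 0.008095 K/W
R_outer film = 1/(h_o·2πr_oL) = 1/(27.5×2π×0.6688×8.95) = 9.669×10^-4 K/W
R_total = 0.06277 K/W
Q = ΔT/R_total = 200/0.06277

Q ≈ 3190 W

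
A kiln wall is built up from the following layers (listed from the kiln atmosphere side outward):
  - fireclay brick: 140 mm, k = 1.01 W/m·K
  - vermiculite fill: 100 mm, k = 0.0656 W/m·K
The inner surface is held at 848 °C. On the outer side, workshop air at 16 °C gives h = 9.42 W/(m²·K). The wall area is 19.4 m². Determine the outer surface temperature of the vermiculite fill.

Thermal resistances in series:
R_fireclay brick = L/(kA) = 0.14/(1.01×19.4) = 0.007145 K/W
R_vermiculite fill = L/(kA) = 0.1/(0.0656×19.4) = 0.07858 K/W
R_outer film = 1/(h_o·A) = 1/(9.42×19.4) = 0.005472 K/W
R_total = 0.09119 K/W;  Q = ΔT/R_total = 832/0.09119 = 9123 W
T_interface = T_inner − Q·ΣR(inner→interface) = 848 − 9120×0.08572

T ≈ 65.9 °C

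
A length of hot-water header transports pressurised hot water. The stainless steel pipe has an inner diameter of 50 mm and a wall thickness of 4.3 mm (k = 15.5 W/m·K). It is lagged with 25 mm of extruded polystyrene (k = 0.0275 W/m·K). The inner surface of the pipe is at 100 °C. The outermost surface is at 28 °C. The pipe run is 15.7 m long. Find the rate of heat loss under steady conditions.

Treating each annulus and film as a series resistance:
R_stainless steel pipe wall = ln(29.3/25)/(2π×15.5×15.7) = 1.038×10^-4 K/W
R_extruded polystyrene = ln(54.3/29.3)/(2π×0.0275×15.7) = 0.2274 K/W
R_total = 0.2275 K/W
Q = ΔT/R_total = 72/0.2275

Q ≈ 316 W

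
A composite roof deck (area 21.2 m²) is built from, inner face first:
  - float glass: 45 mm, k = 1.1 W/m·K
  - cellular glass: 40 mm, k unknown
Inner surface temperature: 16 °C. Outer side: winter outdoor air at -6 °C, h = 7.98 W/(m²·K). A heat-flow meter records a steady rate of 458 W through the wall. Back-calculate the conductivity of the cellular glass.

Series thermal resistances:
R_float glass = L/(kA) = 0.045/(1.1×21.2) = 0.00193 K/W
R_outer film = 1/(h_o·A) = 1/(7.98×21.2) = 0.005911 K/W
Sum of known resistances R_other = 0.007841 K/W
Total R = ΔT/Q = 22/458 = 0.04803 K/W
R_cellular glass = R_total − R_other = 0.04019 K/W
k = L/(R·A) = 0.04/(0.04019×21.2)

k ≈ 0.0469 W/(m·K)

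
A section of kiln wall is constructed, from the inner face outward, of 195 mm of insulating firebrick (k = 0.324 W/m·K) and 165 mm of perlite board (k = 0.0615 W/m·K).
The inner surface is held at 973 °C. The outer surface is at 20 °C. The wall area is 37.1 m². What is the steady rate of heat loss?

Q ≈ 10800 W

Thermal resistances in series:
R_insulating firebrick = L/(kA) = 0.195/(0.324×37.1) = 0.01622 K/W
R_perlite board = L/(kA) = 0.165/(0.0615×37.1) = 0.07232 K/W
R_total = 0.08854 K/W
Q = ΔT / R_total = 953 / 0.08854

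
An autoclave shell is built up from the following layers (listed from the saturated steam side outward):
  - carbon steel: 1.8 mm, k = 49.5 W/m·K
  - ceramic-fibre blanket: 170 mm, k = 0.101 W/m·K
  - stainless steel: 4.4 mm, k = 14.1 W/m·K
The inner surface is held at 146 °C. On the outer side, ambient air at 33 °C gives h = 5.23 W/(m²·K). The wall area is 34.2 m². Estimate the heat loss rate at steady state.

Q ≈ 2060 W

Model the wall as resistances in series:
R_carbon steel = L/(kA) = 0.0018/(49.5×34.2) = 1.063×10^-6 K/W
R_ceramic-fibre blanket = L/(kA) = 0.17/(0.101×34.2) = 0.04922 K/W
R_stainless steel = L/(kA) = 0.0044/(14.1×34.2) = 9.124×10^-6 K/W
R_outer film = 1/(h_o·A) = 1/(5.23×34.2) = 0.005591 K/W
R_total = 0.05482 K/W
Q = ΔT / R_total = 113 / 0.05482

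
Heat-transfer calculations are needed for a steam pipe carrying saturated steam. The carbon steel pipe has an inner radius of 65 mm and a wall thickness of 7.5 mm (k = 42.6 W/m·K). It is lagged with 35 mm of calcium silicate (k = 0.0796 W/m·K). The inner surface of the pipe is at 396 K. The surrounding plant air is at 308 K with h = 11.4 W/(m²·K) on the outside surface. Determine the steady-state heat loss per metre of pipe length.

q′ ≈ 95.9 W/m

Per-layer cylindrical resistances, series-summed:
R_carbon steel pipe wall = ln(72.5/65)/(2π×42.6×1) = 4.08×10^-4 K/W
R_calcium silicate = ln(107.5/72.5)/(2π×0.0796×1) = 0.7876 K/W
R_outer film = 1/(h_o·2πr_oL) = 1/(11.4×2π×0.1075×1) = 0.1299 K/W
R_total = 0.9179 K/W
Q = ΔT/R_total = 88/0.9179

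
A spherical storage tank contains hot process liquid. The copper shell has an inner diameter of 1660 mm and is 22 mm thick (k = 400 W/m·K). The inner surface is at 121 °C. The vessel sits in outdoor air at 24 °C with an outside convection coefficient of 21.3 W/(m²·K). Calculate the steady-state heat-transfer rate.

Q ≈ 18800 W

Spherical conduction: R = (1/r_in − 1/r_out)/(4πk) per layer; series-sum.
R_copper shell = (1/0.83 − 1/0.852)/(4π×400) = 6.189×10^-6 K/W
R_outer film = 1/(h·4πr_o²) = 1/(21.3×4π×0.852²) = 0.005147 K/W
R_total = 0.005153 K/W
Q = ΔT/R_total = 97/0.005153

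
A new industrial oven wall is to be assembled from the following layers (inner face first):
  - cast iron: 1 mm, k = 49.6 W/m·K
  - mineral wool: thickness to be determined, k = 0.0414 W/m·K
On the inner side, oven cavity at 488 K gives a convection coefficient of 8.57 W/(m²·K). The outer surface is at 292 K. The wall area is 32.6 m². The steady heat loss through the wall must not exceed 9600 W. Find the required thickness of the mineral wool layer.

Model the wall as resistances in series:
R_inner film = 1/(h_i·A) = 1/(8.57×32.6) = 0.003579 K/W
R_cast iron = L/(kA) = 0.001/(49.6×32.6) = 6.184×10^-7 K/W
Sum of the known resistances R_other = 0.00358 K/W
Required total resistance R_tot = ΔT/Q_allow = 196/9600 = 0.02042 K/W
R_mineral wool = R_tot − R_other = 0.01684 K/W
L = R·k·A = 0.01684×0.0414×32.6

L ≈ 22.7 mm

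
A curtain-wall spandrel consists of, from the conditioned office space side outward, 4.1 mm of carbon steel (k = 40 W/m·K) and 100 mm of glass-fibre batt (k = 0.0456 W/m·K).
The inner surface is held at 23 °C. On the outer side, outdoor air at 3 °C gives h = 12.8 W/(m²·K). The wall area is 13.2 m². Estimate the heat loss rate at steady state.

Thermal resistances in series:
R_carbon steel = L/(kA) = 0.0041/(40×13.2) = 7.765×10^-6 K/W
R_glass-fibre batt = L/(kA) = 0.1/(0.0456×13.2) = 0.1661 K/W
R_outer film = 1/(h_o·A) = 1/(12.8×13.2) = 0.005919 K/W
R_total = 0.1721 K/W
Q = ΔT / R_total = 20 / 0.1721

Q ≈ 116 W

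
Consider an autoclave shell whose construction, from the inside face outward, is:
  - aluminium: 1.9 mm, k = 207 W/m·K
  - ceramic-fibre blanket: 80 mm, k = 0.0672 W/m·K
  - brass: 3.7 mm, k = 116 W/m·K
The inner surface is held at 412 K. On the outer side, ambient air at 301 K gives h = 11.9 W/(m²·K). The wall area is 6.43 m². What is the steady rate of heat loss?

Model the wall as resistances in series:
R_aluminium = L/(kA) = 0.0019/(207×6.43) = 1.427×10^-6 K/W
R_ceramic-fibre blanket = L/(kA) = 0.08/(0.0672×6.43) = 0.1851 K/W
R_brass = L/(kA) = 0.0037/(116×6.43) = 4.961×10^-6 K/W
R_outer film = 1/(h_o·A) = 1/(11.9×6.43) = 0.01307 K/W
R_total = 0.1982 K/W
Q = ΔT / R_total = 111 / 0.1982

Q ≈ 560 W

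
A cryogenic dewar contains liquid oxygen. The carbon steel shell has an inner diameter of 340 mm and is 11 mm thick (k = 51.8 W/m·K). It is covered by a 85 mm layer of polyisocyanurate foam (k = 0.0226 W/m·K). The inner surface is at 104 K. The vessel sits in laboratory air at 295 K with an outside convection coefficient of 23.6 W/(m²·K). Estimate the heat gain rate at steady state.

Q ≈ 30.5 W

Spherical conduction: R = (1/r_in − 1/r_out)/(4πk) per layer; series-sum.
R_carbon steel shell = (1/0.17 − 1/0.181)/(4π×51.8) = 5.492×10^-4 K/W
R_polyisocyanurate foam = (1/0.181 − 1/0.266)/(4π×0.0226) = 6.216 K/W
R_outer film = 1/(h·4πr_o²) = 1/(23.6×4π×0.266²) = 0.04766 K/W
R_total = 6.265 K/W
Q = ΔT/R_total = 191/6.265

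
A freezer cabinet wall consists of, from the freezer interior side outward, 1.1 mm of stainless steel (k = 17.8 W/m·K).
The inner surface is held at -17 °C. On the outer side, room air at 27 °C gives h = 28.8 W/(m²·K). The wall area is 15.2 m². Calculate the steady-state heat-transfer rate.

Q ≈ 19200 W

Thermal resistances in series:
R_stainless steel = L/(kA) = 0.0011/(17.8×15.2) = 4.066×10^-6 K/W
R_outer film = 1/(h_o·A) = 1/(28.8×15.2) = 0.002284 K/W
R_total = 0.002288 K/W
Q = ΔT / R_total = 44 / 0.002288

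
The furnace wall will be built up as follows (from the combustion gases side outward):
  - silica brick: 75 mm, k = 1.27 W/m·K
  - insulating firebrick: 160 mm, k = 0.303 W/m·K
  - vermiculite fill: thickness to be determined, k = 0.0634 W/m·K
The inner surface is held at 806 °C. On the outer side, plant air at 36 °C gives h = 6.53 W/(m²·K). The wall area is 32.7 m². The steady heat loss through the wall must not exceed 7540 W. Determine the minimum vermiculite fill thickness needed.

Model the wall as resistances in series:
R_silica brick = L/(kA) = 0.075/(1.27×32.7) = 0.001806 K/W
R_insulating firebrick = L/(kA) = 0.16/(0.303×32.7) = 0.01615 K/W
R_outer film = 1/(h_o·A) = 1/(6.53×32.7) = 0.004683 K/W
Sum of the known resistances R_other = 0.02264 K/W
Required total resistance R_tot = ΔT/Q_allow = 770/7540 = 0.1021 K/W
R_vermiculite fill = R_tot − R_other = 0.07948 K/W
L = R·k·A = 0.07948×0.0634×32.7

L ≈ 165 mm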